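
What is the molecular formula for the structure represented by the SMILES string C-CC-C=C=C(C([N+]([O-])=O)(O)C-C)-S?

Heavy atoms from the SMILES: 9 C, 1 N, 3 O, 1 S.
Implicit hydrogens by atom environment:
  3 × C: 2 H each → 6
  3 × C: no H
  2 × C: 3 H each → 6
  1 × C: 1 H
  1 × N (charge +1): no H
  1 × O: 1 H
  1 × O: no H
  1 × O (charge -1): no H
  1 × S: 1 H
  Total hydrogens = 15.
Molecular formula: C9H15NO3S

C9H15NO3S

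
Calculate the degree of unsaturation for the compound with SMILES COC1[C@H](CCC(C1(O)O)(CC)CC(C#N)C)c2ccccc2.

7

Molecular formula from the SMILES: C19H27NO3.
DoU = (2C + 2 + N − H − X)/2 = (2·19 + 2 + 1 − 27 − 0)/2 = 14/2 = 7.
(Structurally: 2 ring(s) + 5 π bond(s) = 7.)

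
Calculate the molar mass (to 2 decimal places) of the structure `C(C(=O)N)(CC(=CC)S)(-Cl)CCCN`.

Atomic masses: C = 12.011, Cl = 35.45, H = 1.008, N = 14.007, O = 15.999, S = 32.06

Molecular formula: C9H17ClN2OS.
M = 9×12.011 + 1×35.45 + 17×1.008 + 2×14.007 + 1×15.999 + 1×32.06 = 236.76 g/mol.

236.76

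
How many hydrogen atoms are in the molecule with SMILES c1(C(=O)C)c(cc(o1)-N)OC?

Hydrogens are implicit in SMILES; fill each atom to its normal valence:
  3 × C (aromatic): no H
  2 × C: 3 H each → 6
  2 × O: no H
  1 × C (aromatic): 1 H
  1 × C: no H
  1 × N: 2 H
  1 × O (aromatic): no H
  Total hydrogens = 9.

9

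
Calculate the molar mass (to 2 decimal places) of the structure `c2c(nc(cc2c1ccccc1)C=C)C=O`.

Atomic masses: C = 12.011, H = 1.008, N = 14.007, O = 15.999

209.25

Molecular formula: C14H11NO.
M = 14×12.011 + 11×1.008 + 1×14.007 + 1×15.999 = 209.25 g/mol.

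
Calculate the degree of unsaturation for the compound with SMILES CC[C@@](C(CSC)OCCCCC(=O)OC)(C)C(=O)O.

2

Molecular formula from the SMILES: C14H26O5S.
DoU = (2C + 2 + N − H − X)/2 = (2·14 + 2 + 0 − 26 − 0)/2 = 4/2 = 2.
(Structurally: 0 ring(s) + 2 π bond(s) = 2.)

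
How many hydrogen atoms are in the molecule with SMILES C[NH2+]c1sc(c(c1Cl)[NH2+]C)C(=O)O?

Hydrogens are implicit in SMILES; fill each atom to its normal valence:
  4 × C (aromatic): no H
  2 × C: 3 H each → 6
  2 × N (charge +1): 2 H each → 4
  1 × C: no H
  1 × Cl: no H
  1 × O: 1 H
  1 × O: no H
  1 × S (aromatic): no H
  Total hydrogens = 11.

11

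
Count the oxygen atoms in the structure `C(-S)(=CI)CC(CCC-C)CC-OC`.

The symbol for oxygen appears 1 time in the SMILES.

1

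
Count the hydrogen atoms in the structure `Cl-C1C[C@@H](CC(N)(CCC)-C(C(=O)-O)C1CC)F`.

23

Hydrogens are implicit in SMILES; fill each atom to its normal valence:
  5 × C: 2 H each → 10
  4 × C: 1 H each → 4
  2 × C: 3 H each → 6
  2 × C: no H
  1 × Cl: no H
  1 × F: no H
  1 × N: 2 H
  1 × O: 1 H
  1 × O: no H
  Total hydrogens = 23.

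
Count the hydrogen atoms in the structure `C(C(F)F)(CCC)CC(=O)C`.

Hydrogens are implicit in SMILES; fill each atom to its normal valence:
  3 × C: 2 H each → 6
  2 × C: 3 H each → 6
  2 × C: 1 H each → 2
  2 × F: no H
  1 × C: no H
  1 × O: no H
  Total hydrogens = 14.

14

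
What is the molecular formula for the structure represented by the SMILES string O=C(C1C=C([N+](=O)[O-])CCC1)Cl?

Heavy atoms from the SMILES: 7 C, 1 Cl, 1 N, 3 O.
Implicit hydrogens by atom environment:
  3 × C: 2 H each → 6
  2 × C: 1 H each → 2
  2 × C: no H
  2 × O: no H
  1 × Cl: no H
  1 × N (charge +1): no H
  1 × O (charge -1): no H
  Total hydrogens = 8.
Molecular formula: C7H8ClNO3

C7H8ClNO3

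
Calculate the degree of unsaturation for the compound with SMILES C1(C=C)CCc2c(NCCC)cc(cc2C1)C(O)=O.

Molecular formula from the SMILES: C16H21NO2.
DoU = (2C + 2 + N − H − X)/2 = (2·16 + 2 + 1 − 21 − 0)/2 = 14/2 = 7.
(Structurally: 2 ring(s) + 5 π bond(s) = 7.)

7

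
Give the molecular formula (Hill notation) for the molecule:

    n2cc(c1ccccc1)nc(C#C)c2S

C12H8N2S

Heavy atoms from the SMILES: 12 C, 2 N, 1 S.
Implicit hydrogens by atom environment:
  6 × C (aromatic): 1 H each → 6
  4 × C (aromatic): no H
  2 × N (aromatic): no H
  1 × C: 1 H
  1 × C: no H
  1 × S: 1 H
  Total hydrogens = 8.
Molecular formula: C12H8N2S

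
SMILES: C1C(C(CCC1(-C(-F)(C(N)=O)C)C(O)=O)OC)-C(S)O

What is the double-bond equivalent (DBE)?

3

Molecular formula from the SMILES: C12H20FNO5S.
DoU = (2C + 2 + N − H − X)/2 = (2·12 + 2 + 1 − 20 − 1)/2 = 6/2 = 3.
(Structurally: 1 ring(s) + 2 π bond(s) = 3.)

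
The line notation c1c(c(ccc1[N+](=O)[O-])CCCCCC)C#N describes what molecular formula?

C13H16N2O2

Heavy atoms from the SMILES: 13 C, 2 N, 2 O.
Implicit hydrogens by atom environment:
  5 × C: 2 H each → 10
  3 × C (aromatic): 1 H each → 3
  3 × C (aromatic): no H
  1 × C: 3 H
  1 × C: no H
  1 × N: no H
  1 × N (charge +1): no H
  1 × O: no H
  1 × O (charge -1): no H
  Total hydrogens = 16.
Molecular formula: C13H16N2O2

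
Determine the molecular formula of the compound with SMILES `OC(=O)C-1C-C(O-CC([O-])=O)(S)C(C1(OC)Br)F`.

Heavy atoms from the SMILES: 1 Br, 9 C, 1 F, 6 O, 1 S.
Implicit hydrogens by atom environment:
  4 × C: no H
  4 × O: no H
  2 × C: 2 H each → 4
  2 × C: 1 H each → 2
  1 × Br: no H
  1 × C: 3 H
  1 × F: no H
  1 × O: 1 H
  1 × O (charge -1): no H
  1 × S: 1 H
  Total hydrogens = 11.
Net charge -1.
Molecular formula: C9H11BrFO6S-

C9H11BrFO6S-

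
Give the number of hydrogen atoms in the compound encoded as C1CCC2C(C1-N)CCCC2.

19

Hydrogens are implicit in SMILES; fill each atom to its normal valence:
  7 × C: 2 H each → 14
  3 × C: 1 H each → 3
  1 × N: 2 H
  Total hydrogens = 19.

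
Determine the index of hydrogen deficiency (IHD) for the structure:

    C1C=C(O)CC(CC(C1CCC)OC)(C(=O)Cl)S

Molecular formula from the SMILES: C13H21ClO3S.
DoU = (2C + 2 + N − H − X)/2 = (2·13 + 2 + 0 − 21 − 1)/2 = 6/2 = 3.
(Structurally: 1 ring(s) + 2 π bond(s) = 3.)

3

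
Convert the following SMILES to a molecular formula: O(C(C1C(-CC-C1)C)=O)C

Heavy atoms from the SMILES: 8 C, 2 O.
Implicit hydrogens by atom environment:
  3 × C: 2 H each → 6
  2 × C: 3 H each → 6
  2 × C: 1 H each → 2
  2 × O: no H
  1 × C: no H
  Total hydrogens = 14.
Molecular formula: C8H14O2

C8H14O2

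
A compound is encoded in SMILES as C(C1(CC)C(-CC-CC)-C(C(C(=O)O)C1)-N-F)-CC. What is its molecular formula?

C15H28FNO2

Heavy atoms from the SMILES: 15 C, 1 F, 1 N, 2 O.
Implicit hydrogens by atom environment:
  7 × C: 2 H each → 14
  3 × C: 3 H each → 9
  3 × C: 1 H each → 3
  2 × C: no H
  1 × F: no H
  1 × N: 1 H
  1 × O: 1 H
  1 × O: no H
  Total hydrogens = 28.
Molecular formula: C15H28FNO2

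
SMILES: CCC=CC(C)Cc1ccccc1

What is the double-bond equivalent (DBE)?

Molecular formula from the SMILES: C13H18.
DoU = (2C + 2 + N − H − X)/2 = (2·13 + 2 + 0 − 18 − 0)/2 = 10/2 = 5.
(Structurally: 1 ring(s) + 4 π bond(s) = 5.)

5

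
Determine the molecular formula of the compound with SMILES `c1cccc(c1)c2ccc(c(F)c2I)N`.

Heavy atoms from the SMILES: 12 C, 1 F, 1 I, 1 N.
Implicit hydrogens by atom environment:
  7 × C (aromatic): 1 H each → 7
  5 × C (aromatic): no H
  1 × F: no H
  1 × I: no H
  1 × N: 2 H
  Total hydrogens = 9.
Molecular formula: C12H9FIN

C12H9FIN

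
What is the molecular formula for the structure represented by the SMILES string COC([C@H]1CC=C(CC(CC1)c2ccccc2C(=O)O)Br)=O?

Heavy atoms from the SMILES: 1 Br, 17 C, 4 O.
Implicit hydrogens by atom environment:
  4 × C: 2 H each → 8
  4 × C (aromatic): 1 H each → 4
  3 × C: 1 H each → 3
  3 × C: no H
  3 × O: no H
  2 × C (aromatic): no H
  1 × Br: no H
  1 × C: 3 H
  1 × O: 1 H
  Total hydrogens = 19.
Molecular formula: C17H19BrO4

C17H19BrO4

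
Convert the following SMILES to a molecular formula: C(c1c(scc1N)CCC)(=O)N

C8H12N2OS

Heavy atoms from the SMILES: 8 C, 2 N, 1 O, 1 S.
Implicit hydrogens by atom environment:
  3 × C (aromatic): no H
  2 × C: 2 H each → 4
  2 × N: 2 H each → 4
  1 × C: 3 H
  1 × C (aromatic): 1 H
  1 × C: no H
  1 × O: no H
  1 × S (aromatic): no H
  Total hydrogens = 12.
Molecular formula: C8H12N2OS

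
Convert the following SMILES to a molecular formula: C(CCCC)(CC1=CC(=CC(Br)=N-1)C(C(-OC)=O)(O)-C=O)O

C15H20BrNO5

Heavy atoms from the SMILES: 1 Br, 15 C, 1 N, 5 O.
Implicit hydrogens by atom environment:
  4 × C: 2 H each → 8
  3 × C (aromatic): no H
  3 × O: no H
  2 × C: 3 H each → 6
  2 × C (aromatic): 1 H each → 2
  2 × C: 1 H each → 2
  2 × C: no H
  2 × O: 1 H each → 2
  1 × Br: no H
  1 × N (aromatic): no H
  Total hydrogens = 20.
Molecular formula: C15H20BrNO5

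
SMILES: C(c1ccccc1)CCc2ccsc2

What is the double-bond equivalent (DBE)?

7

Molecular formula from the SMILES: C13H14S.
DoU = (2C + 2 + N − H − X)/2 = (2·13 + 2 + 0 − 14 − 0)/2 = 14/2 = 7.
(Structurally: 2 ring(s) + 5 π bond(s) = 7.)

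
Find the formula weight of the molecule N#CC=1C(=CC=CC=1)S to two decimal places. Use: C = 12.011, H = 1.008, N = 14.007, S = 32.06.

Molecular formula: C7H5NS.
M = 7×12.011 + 5×1.008 + 1×14.007 + 1×32.06 = 135.18 g/mol.

135.18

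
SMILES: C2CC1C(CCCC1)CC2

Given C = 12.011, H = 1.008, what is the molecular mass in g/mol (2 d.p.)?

Molecular formula: C10H18.
M = 10×12.011 + 18×1.008 = 138.25 g/mol.

138.25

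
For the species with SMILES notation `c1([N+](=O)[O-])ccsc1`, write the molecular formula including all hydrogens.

Heavy atoms from the SMILES: 4 C, 1 N, 2 O, 1 S.
Implicit hydrogens by atom environment:
  3 × C (aromatic): 1 H each → 3
  1 × C (aromatic): no H
  1 × N (charge +1): no H
  1 × O: no H
  1 × O (charge -1): no H
  1 × S (aromatic): no H
  Total hydrogens = 3.
Molecular formula: C4H3NO2S

C4H3NO2S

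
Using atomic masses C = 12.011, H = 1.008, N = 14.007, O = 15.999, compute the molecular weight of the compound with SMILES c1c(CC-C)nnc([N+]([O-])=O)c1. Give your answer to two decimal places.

167.17

Molecular formula: C7H9N3O2.
M = 7×12.011 + 9×1.008 + 3×14.007 + 2×15.999 = 167.17 g/mol.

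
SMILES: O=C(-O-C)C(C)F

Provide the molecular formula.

Heavy atoms from the SMILES: 4 C, 1 F, 2 O.
Implicit hydrogens by atom environment:
  2 × C: 3 H each → 6
  2 × O: no H
  1 × C: 1 H
  1 × C: no H
  1 × F: no H
  Total hydrogens = 7.
Molecular formula: C4H7FO2

C4H7FO2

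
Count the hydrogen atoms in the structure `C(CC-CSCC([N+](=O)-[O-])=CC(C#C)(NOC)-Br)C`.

Hydrogens are implicit in SMILES; fill each atom to its normal valence:
  5 × C: 2 H each → 10
  3 × C: no H
  2 × C: 3 H each → 6
  2 × C: 1 H each → 2
  2 × O: no H
  1 × Br: no H
  1 × N: 1 H
  1 × N (charge +1): no H
  1 × O (charge -1): no H
  1 × S: no H
  Total hydrogens = 19.

19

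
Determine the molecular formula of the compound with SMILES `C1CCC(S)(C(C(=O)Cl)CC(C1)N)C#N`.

Heavy atoms from the SMILES: 10 C, 1 Cl, 2 N, 1 O, 1 S.
Implicit hydrogens by atom environment:
  5 × C: 2 H each → 10
  3 × C: no H
  2 × C: 1 H each → 2
  1 × Cl: no H
  1 × N: 2 H
  1 × N: no H
  1 × O: no H
  1 × S: 1 H
  Total hydrogens = 15.
Molecular formula: C10H15ClN2OS

C10H15ClN2OS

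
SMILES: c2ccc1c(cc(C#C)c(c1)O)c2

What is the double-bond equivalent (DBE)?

Molecular formula from the SMILES: C12H8O.
DoU = (2C + 2 + N − H − X)/2 = (2·12 + 2 + 0 − 8 − 0)/2 = 18/2 = 9.
(Structurally: 2 ring(s) + 7 π bond(s) = 9.)

9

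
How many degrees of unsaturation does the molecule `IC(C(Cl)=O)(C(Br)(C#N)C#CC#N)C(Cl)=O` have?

Molecular formula from the SMILES: C8BrCl2IN2O2.
DoU = (2C + 2 + N − H − X)/2 = (2·8 + 2 + 2 − 0 − 4)/2 = 16/2 = 8.
(Structurally: 0 ring(s) + 8 π bond(s) = 8.)

8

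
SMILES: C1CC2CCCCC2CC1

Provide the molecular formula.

Heavy atoms from the SMILES: 10 C.
Implicit hydrogens by atom environment:
  8 × C: 2 H each → 16
  2 × C: 1 H each → 2
  Total hydrogens = 18.
Molecular formula: C10H18

C10H18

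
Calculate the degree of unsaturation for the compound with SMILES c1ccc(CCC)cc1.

Molecular formula from the SMILES: C9H12.
DoU = (2C + 2 + N − H − X)/2 = (2·9 + 2 + 0 − 12 − 0)/2 = 8/2 = 4.
(Structurally: 1 ring(s) + 3 π bond(s) = 4.)

4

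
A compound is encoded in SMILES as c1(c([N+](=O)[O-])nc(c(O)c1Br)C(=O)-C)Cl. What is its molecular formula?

C7H4BrClN2O4

Heavy atoms from the SMILES: 1 Br, 7 C, 1 Cl, 2 N, 4 O.
Implicit hydrogens by atom environment:
  5 × C (aromatic): no H
  2 × O: no H
  1 × Br: no H
  1 × C: 3 H
  1 × C: no H
  1 × Cl: no H
  1 × N (aromatic): no H
  1 × N (charge +1): no H
  1 × O: 1 H
  1 × O (charge -1): no H
  Total hydrogens = 4.
Molecular formula: C7H4BrClN2O4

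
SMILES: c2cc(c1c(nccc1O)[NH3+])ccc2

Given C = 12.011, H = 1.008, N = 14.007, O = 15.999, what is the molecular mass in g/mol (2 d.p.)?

187.22

Molecular formula: C11H11N2O+.
M = 11×12.011 + 11×1.008 + 2×14.007 + 1×15.999 = 187.22 g/mol.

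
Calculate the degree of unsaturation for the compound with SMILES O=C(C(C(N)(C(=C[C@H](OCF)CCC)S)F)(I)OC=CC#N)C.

Molecular formula from the SMILES: C14H19F2IN2O3S.
DoU = (2C + 2 + N − H − X)/2 = (2·14 + 2 + 2 − 19 − 3)/2 = 10/2 = 5.
(Structurally: 0 ring(s) + 5 π bond(s) = 5.)

5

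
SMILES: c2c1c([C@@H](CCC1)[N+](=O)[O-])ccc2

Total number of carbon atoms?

10

The symbol for carbon appears 10 times in the SMILES. Lowercase c denotes aromatic carbon and counts toward C.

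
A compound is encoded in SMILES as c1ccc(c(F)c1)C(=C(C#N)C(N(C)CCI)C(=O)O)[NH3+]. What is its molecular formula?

C14H16FIN3O2+

Heavy atoms from the SMILES: 14 C, 1 F, 1 I, 3 N, 2 O.
Implicit hydrogens by atom environment:
  4 × C (aromatic): 1 H each → 4
  4 × C: no H
  2 × C: 2 H each → 4
  2 × C (aromatic): no H
  2 × N: no H
  1 × C: 3 H
  1 × C: 1 H
  1 × F: no H
  1 × I: no H
  1 × N (charge +1): 3 H
  1 × O: 1 H
  1 × O: no H
  Total hydrogens = 16.
Net charge +1.
Molecular formula: C14H16FIN3O2+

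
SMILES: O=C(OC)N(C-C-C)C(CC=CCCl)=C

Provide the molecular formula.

Heavy atoms from the SMILES: 11 C, 1 Cl, 1 N, 2 O.
Implicit hydrogens by atom environment:
  5 × C: 2 H each → 10
  2 × C: 3 H each → 6
  2 × C: 1 H each → 2
  2 × C: no H
  2 × O: no H
  1 × Cl: no H
  1 × N: no H
  Total hydrogens = 18.
Molecular formula: C11H18ClNO2

C11H18ClNO2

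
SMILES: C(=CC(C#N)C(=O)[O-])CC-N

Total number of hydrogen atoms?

Hydrogens are implicit in SMILES; fill each atom to its normal valence:
  3 × C: 1 H each → 3
  2 × C: 2 H each → 4
  2 × C: no H
  1 × N: 2 H
  1 × N: no H
  1 × O: no H
  1 × O (charge -1): no H
  Total hydrogens = 9.

9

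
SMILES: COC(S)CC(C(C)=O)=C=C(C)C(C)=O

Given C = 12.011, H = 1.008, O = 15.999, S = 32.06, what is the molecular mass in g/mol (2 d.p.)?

Molecular formula: C11H16O3S.
M = 11×12.011 + 16×1.008 + 3×15.999 + 1×32.06 = 228.31 g/mol.

228.31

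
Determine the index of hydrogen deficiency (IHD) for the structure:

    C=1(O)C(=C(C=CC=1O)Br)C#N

Molecular formula from the SMILES: C7H4BrNO2.
DoU = (2C + 2 + N − H − X)/2 = (2·7 + 2 + 1 − 4 − 1)/2 = 12/2 = 6.
(Structurally: 1 ring(s) + 5 π bond(s) = 6.)

6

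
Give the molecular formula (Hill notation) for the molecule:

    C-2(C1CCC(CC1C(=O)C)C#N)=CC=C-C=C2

Heavy atoms from the SMILES: 15 C, 1 N, 1 O.
Implicit hydrogens by atom environment:
  5 × C (aromatic): 1 H each → 5
  3 × C: 2 H each → 6
  3 × C: 1 H each → 3
  2 × C: no H
  1 × C: 3 H
  1 × C (aromatic): no H
  1 × N: no H
  1 × O: no H
  Total hydrogens = 17.
Molecular formula: C15H17NO

C15H17NO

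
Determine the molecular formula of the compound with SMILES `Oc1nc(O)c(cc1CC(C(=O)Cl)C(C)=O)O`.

C10H10ClNO5

Heavy atoms from the SMILES: 10 C, 1 Cl, 1 N, 5 O.
Implicit hydrogens by atom environment:
  4 × C (aromatic): no H
  3 × O: 1 H each → 3
  2 × C: no H
  2 × O: no H
  1 × C: 3 H
  1 × C: 2 H
  1 × C (aromatic): 1 H
  1 × C: 1 H
  1 × Cl: no H
  1 × N (aromatic): no H
  Total hydrogens = 10.
Molecular formula: C10H10ClNO5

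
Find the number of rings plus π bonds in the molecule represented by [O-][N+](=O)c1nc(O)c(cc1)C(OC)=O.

6

Molecular formula from the SMILES: C7H6N2O5.
DoU = (2C + 2 + N − H − X)/2 = (2·7 + 2 + 2 − 6 − 0)/2 = 12/2 = 6.
(Structurally: 1 ring(s) + 5 π bond(s) = 6.)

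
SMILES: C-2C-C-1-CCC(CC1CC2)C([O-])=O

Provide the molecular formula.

Heavy atoms from the SMILES: 11 C, 2 O.
Implicit hydrogens by atom environment:
  7 × C: 2 H each → 14
  3 × C: 1 H each → 3
  1 × C: no H
  1 × O: no H
  1 × O (charge -1): no H
  Total hydrogens = 17.
Net charge -1.
Molecular formula: C11H17O2-

C11H17O2-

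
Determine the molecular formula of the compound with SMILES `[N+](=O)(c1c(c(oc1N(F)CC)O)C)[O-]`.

Heavy atoms from the SMILES: 7 C, 1 F, 2 N, 4 O.
Implicit hydrogens by atom environment:
  4 × C (aromatic): no H
  2 × C: 3 H each → 6
  1 × C: 2 H
  1 × F: no H
  1 × N: no H
  1 × N (charge +1): no H
  1 × O: 1 H
  1 × O (aromatic): no H
  1 × O: no H
  1 × O (charge -1): no H
  Total hydrogens = 9.
Molecular formula: C7H9FN2O4

C7H9FN2O4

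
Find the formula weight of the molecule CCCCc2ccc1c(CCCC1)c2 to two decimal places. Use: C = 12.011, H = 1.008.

188.31

Molecular formula: C14H20.
M = 14×12.011 + 20×1.008 = 188.31 g/mol.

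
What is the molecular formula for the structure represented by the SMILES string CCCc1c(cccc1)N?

Heavy atoms from the SMILES: 9 C, 1 N.
Implicit hydrogens by atom environment:
  4 × C (aromatic): 1 H each → 4
  2 × C: 2 H each → 4
  2 × C (aromatic): no H
  1 × C: 3 H
  1 × N: 2 H
  Total hydrogens = 13.
Molecular formula: C9H13N

C9H13N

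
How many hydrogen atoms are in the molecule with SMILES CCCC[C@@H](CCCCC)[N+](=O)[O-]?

Hydrogens are implicit in SMILES; fill each atom to its normal valence:
  7 × C: 2 H each → 14
  2 × C: 3 H each → 6
  1 × C: 1 H
  1 × N (charge +1): no H
  1 × O: no H
  1 × O (charge -1): no H
  Total hydrogens = 21.

21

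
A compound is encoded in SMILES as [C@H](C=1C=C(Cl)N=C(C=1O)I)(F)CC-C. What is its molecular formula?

C9H10ClFINO

Heavy atoms from the SMILES: 9 C, 1 Cl, 1 F, 1 I, 1 N, 1 O.
Implicit hydrogens by atom environment:
  4 × C (aromatic): no H
  2 × C: 2 H each → 4
  1 × C: 3 H
  1 × C (aromatic): 1 H
  1 × C: 1 H
  1 × Cl: no H
  1 × F: no H
  1 × I: no H
  1 × N (aromatic): no H
  1 × O: 1 H
  Total hydrogens = 10.
Molecular formula: C9H10ClFINO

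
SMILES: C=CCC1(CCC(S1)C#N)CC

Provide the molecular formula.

Heavy atoms from the SMILES: 10 C, 1 N, 1 S.
Implicit hydrogens by atom environment:
  5 × C: 2 H each → 10
  2 × C: 1 H each → 2
  2 × C: no H
  1 × C: 3 H
  1 × N: no H
  1 × S: no H
  Total hydrogens = 15.
Molecular formula: C10H15NS

C10H15NS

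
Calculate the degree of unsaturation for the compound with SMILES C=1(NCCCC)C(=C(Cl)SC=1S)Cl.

3

Molecular formula from the SMILES: C8H11Cl2NS2.
DoU = (2C + 2 + N − H − X)/2 = (2·8 + 2 + 1 − 11 − 2)/2 = 6/2 = 3.
(Structurally: 1 ring(s) + 2 π bond(s) = 3.)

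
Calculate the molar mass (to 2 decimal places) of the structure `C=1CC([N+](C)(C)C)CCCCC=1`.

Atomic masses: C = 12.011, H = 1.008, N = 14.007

Molecular formula: C11H22N+.
M = 11×12.011 + 22×1.008 + 1×14.007 = 168.30 g/mol.

168.30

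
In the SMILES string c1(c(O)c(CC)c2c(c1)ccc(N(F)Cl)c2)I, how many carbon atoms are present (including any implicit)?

12

The symbol for carbon appears 12 times in the SMILES. Lowercase c denotes aromatic carbon and counts toward C.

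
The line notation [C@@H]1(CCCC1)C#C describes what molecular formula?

Heavy atoms from the SMILES: 7 C.
Implicit hydrogens by atom environment:
  4 × C: 2 H each → 8
  2 × C: 1 H each → 2
  1 × C: no H
  Total hydrogens = 10.
Molecular formula: C7H10

C7H10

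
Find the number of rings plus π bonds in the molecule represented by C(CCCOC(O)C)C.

0

Molecular formula from the SMILES: C7H16O2.
DoU = (2C + 2 + N − H − X)/2 = (2·7 + 2 + 0 − 16 − 0)/2 = 0/2 = 0.
(Structurally: 0 ring(s) + 0 π bond(s) = 0.)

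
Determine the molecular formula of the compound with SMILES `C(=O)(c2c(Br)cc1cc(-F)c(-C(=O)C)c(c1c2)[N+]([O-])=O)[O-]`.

C13H6BrFNO5-

Heavy atoms from the SMILES: 1 Br, 13 C, 1 F, 1 N, 5 O.
Implicit hydrogens by atom environment:
  7 × C (aromatic): no H
  3 × C (aromatic): 1 H each → 3
  3 × O: no H
  2 × C: no H
  2 × O (charge -1): no H
  1 × Br: no H
  1 × C: 3 H
  1 × F: no H
  1 × N (charge +1): no H
  Total hydrogens = 6.
Net charge -1.
Molecular formula: C13H6BrFNO5-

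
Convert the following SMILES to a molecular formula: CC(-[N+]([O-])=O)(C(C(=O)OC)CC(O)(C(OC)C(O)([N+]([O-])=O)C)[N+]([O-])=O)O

C11H19N3O12

Heavy atoms from the SMILES: 11 C, 3 N, 12 O.
Implicit hydrogens by atom environment:
  6 × O: no H
  4 × C: 3 H each → 12
  4 × C: no H
  3 × N (charge +1): no H
  3 × O: 1 H each → 3
  3 × O (charge -1): no H
  2 × C: 1 H each → 2
  1 × C: 2 H
  Total hydrogens = 19.
Molecular formula: C11H19N3O12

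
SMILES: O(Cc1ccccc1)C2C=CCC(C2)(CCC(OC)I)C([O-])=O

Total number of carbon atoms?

18

The symbol for carbon appears 18 times in the SMILES. Lowercase c denotes aromatic carbon and counts toward C.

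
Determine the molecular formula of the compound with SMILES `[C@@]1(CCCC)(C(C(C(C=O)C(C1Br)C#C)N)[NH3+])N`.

Heavy atoms from the SMILES: 1 Br, 13 C, 3 N, 1 O.
Implicit hydrogens by atom environment:
  7 × C: 1 H each → 7
  3 × C: 2 H each → 6
  2 × C: no H
  2 × N: 2 H each → 4
  1 × Br: no H
  1 × C: 3 H
  1 × N (charge +1): 3 H
  1 × O: no H
  Total hydrogens = 23.
Net charge +1.
Molecular formula: C13H23BrN3O+

C13H23BrN3O+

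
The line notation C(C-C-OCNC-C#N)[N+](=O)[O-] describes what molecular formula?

Heavy atoms from the SMILES: 6 C, 3 N, 3 O.
Implicit hydrogens by atom environment:
  5 × C: 2 H each → 10
  2 × O: no H
  1 × C: no H
  1 × N: 1 H
  1 × N: no H
  1 × N (charge +1): no H
  1 × O (charge -1): no H
  Total hydrogens = 11.
Molecular formula: C6H11N3O3

C6H11N3O3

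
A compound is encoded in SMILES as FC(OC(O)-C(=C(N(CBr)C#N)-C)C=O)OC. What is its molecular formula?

Heavy atoms from the SMILES: 1 Br, 9 C, 1 F, 2 N, 4 O.
Implicit hydrogens by atom environment:
  3 × C: 1 H each → 3
  3 × C: no H
  3 × O: no H
  2 × C: 3 H each → 6
  2 × N: no H
  1 × Br: no H
  1 × C: 2 H
  1 × F: no H
  1 × O: 1 H
  Total hydrogens = 12.
Molecular formula: C9H12BrFN2O4

C9H12BrFN2O4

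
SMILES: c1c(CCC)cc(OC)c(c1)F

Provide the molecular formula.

Heavy atoms from the SMILES: 10 C, 1 F, 1 O.
Implicit hydrogens by atom environment:
  3 × C (aromatic): 1 H each → 3
  3 × C (aromatic): no H
  2 × C: 3 H each → 6
  2 × C: 2 H each → 4
  1 × F: no H
  1 × O: no H
  Total hydrogens = 13.
Molecular formula: C10H13FO

C10H13FO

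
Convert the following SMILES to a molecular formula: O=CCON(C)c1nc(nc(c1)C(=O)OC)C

Heavy atoms from the SMILES: 10 C, 3 N, 4 O.
Implicit hydrogens by atom environment:
  4 × O: no H
  3 × C: 3 H each → 9
  3 × C (aromatic): no H
  2 × N (aromatic): no H
  1 × C: 2 H
  1 × C (aromatic): 1 H
  1 × C: 1 H
  1 × C: no H
  1 × N: no H
  Total hydrogens = 13.
Molecular formula: C10H13N3O4

C10H13N3O4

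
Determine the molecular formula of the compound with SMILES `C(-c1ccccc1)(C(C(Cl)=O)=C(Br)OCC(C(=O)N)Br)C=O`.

C14H12Br2ClNO4

Heavy atoms from the SMILES: 2 Br, 14 C, 1 Cl, 1 N, 4 O.
Implicit hydrogens by atom environment:
  5 × C (aromatic): 1 H each → 5
  4 × C: no H
  4 × O: no H
  3 × C: 1 H each → 3
  2 × Br: no H
  1 × C: 2 H
  1 × C (aromatic): no H
  1 × Cl: no H
  1 × N: 2 H
  Total hydrogens = 12.
Molecular formula: C14H12Br2ClNO4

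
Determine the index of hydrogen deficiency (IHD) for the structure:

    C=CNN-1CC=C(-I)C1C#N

Molecular formula from the SMILES: C7H8IN3.
DoU = (2C + 2 + N − H − X)/2 = (2·7 + 2 + 3 − 8 − 1)/2 = 10/2 = 5.
(Structurally: 1 ring(s) + 4 π bond(s) = 5.)

5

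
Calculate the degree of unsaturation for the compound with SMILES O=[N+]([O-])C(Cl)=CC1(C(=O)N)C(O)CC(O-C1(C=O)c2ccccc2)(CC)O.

Molecular formula from the SMILES: C17H19ClN2O7.
DoU = (2C + 2 + N − H − X)/2 = (2·17 + 2 + 2 − 19 − 1)/2 = 18/2 = 9.
(Structurally: 2 ring(s) + 7 π bond(s) = 9.)

9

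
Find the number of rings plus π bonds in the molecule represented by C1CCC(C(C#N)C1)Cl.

3

Molecular formula from the SMILES: C7H10ClN.
DoU = (2C + 2 + N − H − X)/2 = (2·7 + 2 + 1 − 10 − 1)/2 = 6/2 = 3.
(Structurally: 1 ring(s) + 2 π bond(s) = 3.)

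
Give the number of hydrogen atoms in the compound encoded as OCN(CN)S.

Hydrogens are implicit in SMILES; fill each atom to its normal valence:
  2 × C: 2 H each → 4
  1 × N: 2 H
  1 × N: no H
  1 × O: 1 H
  1 × S: 1 H
  Total hydrogens = 8.

8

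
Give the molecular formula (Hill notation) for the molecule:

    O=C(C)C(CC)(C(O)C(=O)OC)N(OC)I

C9H16INO5

Heavy atoms from the SMILES: 9 C, 1 I, 1 N, 5 O.
Implicit hydrogens by atom environment:
  4 × C: 3 H each → 12
  4 × O: no H
  3 × C: no H
  1 × C: 2 H
  1 × C: 1 H
  1 × I: no H
  1 × N: no H
  1 × O: 1 H
  Total hydrogens = 16.
Molecular formula: C9H16INO5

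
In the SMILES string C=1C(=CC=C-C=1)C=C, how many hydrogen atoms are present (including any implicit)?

Hydrogens are implicit in SMILES; fill each atom to its normal valence:
  5 × C (aromatic): 1 H each → 5
  1 × C: 2 H
  1 × C: 1 H
  1 × C (aromatic): no H
  Total hydrogens = 8.

8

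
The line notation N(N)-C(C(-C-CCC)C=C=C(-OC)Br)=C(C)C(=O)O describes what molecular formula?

C13H21BrN2O3

Heavy atoms from the SMILES: 1 Br, 13 C, 2 N, 3 O.
Implicit hydrogens by atom environment:
  5 × C: no H
  3 × C: 3 H each → 9
  3 × C: 2 H each → 6
  2 × C: 1 H each → 2
  2 × O: no H
  1 × Br: no H
  1 × N: 2 H
  1 × N: 1 H
  1 × O: 1 H
  Total hydrogens = 21.
Molecular formula: C13H21BrN2O3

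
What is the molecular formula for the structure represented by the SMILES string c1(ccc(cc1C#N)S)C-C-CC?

Heavy atoms from the SMILES: 11 C, 1 N, 1 S.
Implicit hydrogens by atom environment:
  3 × C: 2 H each → 6
  3 × C (aromatic): 1 H each → 3
  3 × C (aromatic): no H
  1 × C: 3 H
  1 × C: no H
  1 × N: no H
  1 × S: 1 H
  Total hydrogens = 13.
Molecular formula: C11H13NS

C11H13NS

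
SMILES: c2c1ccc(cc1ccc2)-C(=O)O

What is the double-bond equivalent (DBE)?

Molecular formula from the SMILES: C11H8O2.
DoU = (2C + 2 + N − H − X)/2 = (2·11 + 2 + 0 − 8 − 0)/2 = 16/2 = 8.
(Structurally: 2 ring(s) + 6 π bond(s) = 8.)

8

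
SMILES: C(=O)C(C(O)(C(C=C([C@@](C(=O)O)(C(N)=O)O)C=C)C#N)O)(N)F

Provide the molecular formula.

C12H14FN3O7

Heavy atoms from the SMILES: 12 C, 1 F, 3 N, 7 O.
Implicit hydrogens by atom environment:
  7 × C: no H
  4 × C: 1 H each → 4
  4 × O: 1 H each → 4
  3 × O: no H
  2 × N: 2 H each → 4
  1 × C: 2 H
  1 × F: no H
  1 × N: no H
  Total hydrogens = 14.
Molecular formula: C12H14FN3O7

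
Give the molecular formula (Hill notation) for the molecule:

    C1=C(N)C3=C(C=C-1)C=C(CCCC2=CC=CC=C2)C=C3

C19H19N

Heavy atoms from the SMILES: 19 C, 1 N.
Implicit hydrogens by atom environment:
  11 × C (aromatic): 1 H each → 11
  5 × C (aromatic): no H
  3 × C: 2 H each → 6
  1 × N: 2 H
  Total hydrogens = 19.
Molecular formula: C19H19N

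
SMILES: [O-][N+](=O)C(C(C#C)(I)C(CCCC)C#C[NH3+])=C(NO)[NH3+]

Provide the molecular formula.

Heavy atoms from the SMILES: 12 C, 1 I, 4 N, 3 O.
Implicit hydrogens by atom environment:
  6 × C: no H
  3 × C: 2 H each → 6
  2 × C: 1 H each → 2
  2 × N (charge +1): 3 H each → 6
  1 × C: 3 H
  1 × I: no H
  1 × N: 1 H
  1 × N (charge +1): no H
  1 × O: 1 H
  1 × O: no H
  1 × O (charge -1): no H
  Total hydrogens = 19.
Net charge +2.
Molecular formula: [C12H19IN4O3]2+

[C12H19IN4O3]2+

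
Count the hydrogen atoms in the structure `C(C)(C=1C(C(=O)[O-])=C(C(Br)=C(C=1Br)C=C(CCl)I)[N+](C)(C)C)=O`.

Hydrogens are implicit in SMILES; fill each atom to its normal valence:
  6 × C (aromatic): no H
  4 × C: 3 H each → 12
  3 × C: no H
  2 × Br: no H
  2 × O: no H
  1 × C: 2 H
  1 × C: 1 H
  1 × Cl: no H
  1 × I: no H
  1 × N (charge +1): no H
  1 × O (charge -1): no H
  Total hydrogens = 15.

15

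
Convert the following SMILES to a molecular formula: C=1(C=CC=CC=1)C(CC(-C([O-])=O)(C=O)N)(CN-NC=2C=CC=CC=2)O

C18H20N3O4-

Heavy atoms from the SMILES: 18 C, 3 N, 4 O.
Implicit hydrogens by atom environment:
  10 × C (aromatic): 1 H each → 10
  3 × C: no H
  2 × C: 2 H each → 4
  2 × C (aromatic): no H
  2 × N: 1 H each → 2
  2 × O: no H
  1 × C: 1 H
  1 × N: 2 H
  1 × O: 1 H
  1 × O (charge -1): no H
  Total hydrogens = 20.
Net charge -1.
Molecular formula: C18H20N3O4-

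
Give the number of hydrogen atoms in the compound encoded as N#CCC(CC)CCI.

Hydrogens are implicit in SMILES; fill each atom to its normal valence:
  4 × C: 2 H each → 8
  1 × C: 3 H
  1 × C: 1 H
  1 × C: no H
  1 × I: no H
  1 × N: no H
  Total hydrogens = 12.

12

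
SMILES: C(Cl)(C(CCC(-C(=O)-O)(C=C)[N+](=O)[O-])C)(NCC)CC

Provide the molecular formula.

C13H23ClN2O4

Heavy atoms from the SMILES: 13 C, 1 Cl, 2 N, 4 O.
Implicit hydrogens by atom environment:
  5 × C: 2 H each → 10
  3 × C: 3 H each → 9
  3 × C: no H
  2 × C: 1 H each → 2
  2 × O: no H
  1 × Cl: no H
  1 × N: 1 H
  1 × N (charge +1): no H
  1 × O: 1 H
  1 × O (charge -1): no H
  Total hydrogens = 23.
Molecular formula: C13H23ClN2O4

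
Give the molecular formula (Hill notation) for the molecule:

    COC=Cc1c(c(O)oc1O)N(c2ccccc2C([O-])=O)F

C14H11FNO6-

Heavy atoms from the SMILES: 14 C, 1 F, 1 N, 6 O.
Implicit hydrogens by atom environment:
  6 × C (aromatic): no H
  4 × C (aromatic): 1 H each → 4
  2 × C: 1 H each → 2
  2 × O: 1 H each → 2
  2 × O: no H
  1 × C: 3 H
  1 × C: no H
  1 × F: no H
  1 × N: no H
  1 × O (aromatic): no H
  1 × O (charge -1): no H
  Total hydrogens = 11.
Net charge -1.
Molecular formula: C14H11FNO6-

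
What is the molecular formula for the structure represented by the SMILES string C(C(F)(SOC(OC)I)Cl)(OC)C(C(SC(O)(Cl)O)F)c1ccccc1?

C14H17Cl2F2IO5S2

Heavy atoms from the SMILES: 14 C, 2 Cl, 2 F, 1 I, 5 O, 2 S.
Implicit hydrogens by atom environment:
  5 × C (aromatic): 1 H each → 5
  4 × C: 1 H each → 4
  3 × O: no H
  2 × C: 3 H each → 6
  2 × C: no H
  2 × Cl: no H
  2 × F: no H
  2 × O: 1 H each → 2
  2 × S: no H
  1 × C (aromatic): no H
  1 × I: no H
  Total hydrogens = 17.
Molecular formula: C14H17Cl2F2IO5S2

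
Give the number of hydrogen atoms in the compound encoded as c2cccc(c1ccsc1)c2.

8

Hydrogens are implicit in SMILES; fill each atom to its normal valence:
  8 × C (aromatic): 1 H each → 8
  2 × C (aromatic): no H
  1 × S (aromatic): no H
  Total hydrogens = 8.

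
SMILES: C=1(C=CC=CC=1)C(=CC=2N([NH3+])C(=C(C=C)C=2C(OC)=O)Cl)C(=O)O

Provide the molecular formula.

C17H16ClN2O4+

Heavy atoms from the SMILES: 17 C, 1 Cl, 2 N, 4 O.
Implicit hydrogens by atom environment:
  5 × C (aromatic): 1 H each → 5
  5 × C (aromatic): no H
  3 × C: no H
  3 × O: no H
  2 × C: 1 H each → 2
  1 × C: 3 H
  1 × C: 2 H
  1 × Cl: no H
  1 × N (charge +1): 3 H
  1 × N (aromatic): no H
  1 × O: 1 H
  Total hydrogens = 16.
Net charge +1.
Molecular formula: C17H16ClN2O4+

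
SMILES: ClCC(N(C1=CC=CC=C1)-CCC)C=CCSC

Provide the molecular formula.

Heavy atoms from the SMILES: 15 C, 1 Cl, 1 N, 1 S.
Implicit hydrogens by atom environment:
  5 × C (aromatic): 1 H each → 5
  4 × C: 2 H each → 8
  3 × C: 1 H each → 3
  2 × C: 3 H each → 6
  1 × C (aromatic): no H
  1 × Cl: no H
  1 × N: no H
  1 × S: no H
  Total hydrogens = 22.
Molecular formula: C15H22ClNS

C15H22ClNS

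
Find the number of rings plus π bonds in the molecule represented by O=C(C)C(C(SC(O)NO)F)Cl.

1

Molecular formula from the SMILES: C5H9ClFNO3S.
DoU = (2C + 2 + N − H − X)/2 = (2·5 + 2 + 1 − 9 − 2)/2 = 2/2 = 1.
(Structurally: 0 ring(s) + 1 π bond(s) = 1.)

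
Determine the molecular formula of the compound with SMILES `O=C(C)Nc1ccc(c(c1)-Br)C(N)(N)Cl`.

C9H11BrClN3O

Heavy atoms from the SMILES: 1 Br, 9 C, 1 Cl, 3 N, 1 O.
Implicit hydrogens by atom environment:
  3 × C (aromatic): 1 H each → 3
  3 × C (aromatic): no H
  2 × C: no H
  2 × N: 2 H each → 4
  1 × Br: no H
  1 × C: 3 H
  1 × Cl: no H
  1 × N: 1 H
  1 × O: no H
  Total hydrogens = 11.
Molecular formula: C9H11BrClN3O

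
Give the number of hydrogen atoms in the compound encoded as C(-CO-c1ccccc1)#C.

Hydrogens are implicit in SMILES; fill each atom to its normal valence:
  5 × C (aromatic): 1 H each → 5
  1 × C: 2 H
  1 × C: 1 H
  1 × C (aromatic): no H
  1 × C: no H
  1 × O: no H
  Total hydrogens = 8.

8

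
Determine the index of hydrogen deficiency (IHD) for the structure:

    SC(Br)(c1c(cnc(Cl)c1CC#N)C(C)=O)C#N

9

Molecular formula from the SMILES: C11H7BrClN3OS.
DoU = (2C + 2 + N − H − X)/2 = (2·11 + 2 + 3 − 7 − 2)/2 = 18/2 = 9.
(Structurally: 1 ring(s) + 8 π bond(s) = 9.)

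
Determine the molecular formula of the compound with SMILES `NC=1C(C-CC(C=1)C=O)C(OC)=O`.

C9H13NO3

Heavy atoms from the SMILES: 9 C, 1 N, 3 O.
Implicit hydrogens by atom environment:
  4 × C: 1 H each → 4
  3 × O: no H
  2 × C: 2 H each → 4
  2 × C: no H
  1 × C: 3 H
  1 × N: 2 H
  Total hydrogens = 13.
Molecular formula: C9H13NO3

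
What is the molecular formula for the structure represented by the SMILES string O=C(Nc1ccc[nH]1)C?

Heavy atoms from the SMILES: 6 C, 2 N, 1 O.
Implicit hydrogens by atom environment:
  3 × C (aromatic): 1 H each → 3
  1 × C: 3 H
  1 × C (aromatic): no H
  1 × C: no H
  1 × N (aromatic): 1 H
  1 × N: 1 H
  1 × O: no H
  Total hydrogens = 8.
Molecular formula: C6H8N2O

C6H8N2O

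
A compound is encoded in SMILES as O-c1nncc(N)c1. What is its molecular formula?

C4H5N3O

Heavy atoms from the SMILES: 4 C, 3 N, 1 O.
Implicit hydrogens by atom environment:
  2 × C (aromatic): 1 H each → 2
  2 × C (aromatic): no H
  2 × N (aromatic): no H
  1 × N: 2 H
  1 × O: 1 H
  Total hydrogens = 5.
Molecular formula: C4H5N3O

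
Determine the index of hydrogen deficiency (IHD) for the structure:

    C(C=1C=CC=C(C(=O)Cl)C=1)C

5

Molecular formula from the SMILES: C9H9ClO.
DoU = (2C + 2 + N − H − X)/2 = (2·9 + 2 + 0 − 9 − 1)/2 = 10/2 = 5.
(Structurally: 1 ring(s) + 4 π bond(s) = 5.)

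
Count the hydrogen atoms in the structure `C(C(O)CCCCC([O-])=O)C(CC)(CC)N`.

Hydrogens are implicit in SMILES; fill each atom to its normal valence:
  7 × C: 2 H each → 14
  2 × C: 3 H each → 6
  2 × C: no H
  1 × C: 1 H
  1 × N: 2 H
  1 × O: 1 H
  1 × O: no H
  1 × O (charge -1): no H
  Total hydrogens = 24.

24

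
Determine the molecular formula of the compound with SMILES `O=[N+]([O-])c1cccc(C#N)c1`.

Heavy atoms from the SMILES: 7 C, 2 N, 2 O.
Implicit hydrogens by atom environment:
  4 × C (aromatic): 1 H each → 4
  2 × C (aromatic): no H
  1 × C: no H
  1 × N: no H
  1 × N (charge +1): no H
  1 × O: no H
  1 × O (charge -1): no H
  Total hydrogens = 4.
Molecular formula: C7H4N2O2

C7H4N2O2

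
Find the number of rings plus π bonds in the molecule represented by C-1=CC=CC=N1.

Molecular formula from the SMILES: C5H5N.
DoU = (2C + 2 + N − H − X)/2 = (2·5 + 2 + 1 − 5 − 0)/2 = 8/2 = 4.
(Structurally: 1 ring(s) + 3 π bond(s) = 4.)

4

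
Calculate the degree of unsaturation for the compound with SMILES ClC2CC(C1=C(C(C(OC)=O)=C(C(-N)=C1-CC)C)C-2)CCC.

Molecular formula from the SMILES: C18H26ClNO2.
DoU = (2C + 2 + N − H − X)/2 = (2·18 + 2 + 1 − 26 − 1)/2 = 12/2 = 6.
(Structurally: 2 ring(s) + 4 π bond(s) = 6.)

6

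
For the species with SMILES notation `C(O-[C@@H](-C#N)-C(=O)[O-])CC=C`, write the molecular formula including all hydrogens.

Heavy atoms from the SMILES: 7 C, 1 N, 3 O.
Implicit hydrogens by atom environment:
  3 × C: 2 H each → 6
  2 × C: 1 H each → 2
  2 × C: no H
  2 × O: no H
  1 × N: no H
  1 × O (charge -1): no H
  Total hydrogens = 8.
Net charge -1.
Molecular formula: C7H8NO3-

C7H8NO3-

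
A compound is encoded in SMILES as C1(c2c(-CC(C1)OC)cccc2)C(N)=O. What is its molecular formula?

C12H15NO2

Heavy atoms from the SMILES: 12 C, 1 N, 2 O.
Implicit hydrogens by atom environment:
  4 × C (aromatic): 1 H each → 4
  2 × C: 2 H each → 4
  2 × C: 1 H each → 2
  2 × C (aromatic): no H
  2 × O: no H
  1 × C: 3 H
  1 × C: no H
  1 × N: 2 H
  Total hydrogens = 15.
Molecular formula: C12H15NO2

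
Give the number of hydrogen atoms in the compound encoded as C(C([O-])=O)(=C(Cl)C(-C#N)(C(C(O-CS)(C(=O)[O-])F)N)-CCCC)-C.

18

Hydrogens are implicit in SMILES; fill each atom to its normal valence:
  7 × C: no H
  4 × C: 2 H each → 8
  3 × O: no H
  2 × C: 3 H each → 6
  2 × O (charge -1): no H
  1 × C: 1 H
  1 × Cl: no H
  1 × F: no H
  1 × N: 2 H
  1 × N: no H
  1 × S: 1 H
  Total hydrogens = 18.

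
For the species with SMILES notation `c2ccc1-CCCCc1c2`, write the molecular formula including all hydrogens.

Heavy atoms from the SMILES: 10 C.
Implicit hydrogens by atom environment:
  4 × C: 2 H each → 8
  4 × C (aromatic): 1 H each → 4
  2 × C (aromatic): no H
  Total hydrogens = 12.
Molecular formula: C10H12

C10H12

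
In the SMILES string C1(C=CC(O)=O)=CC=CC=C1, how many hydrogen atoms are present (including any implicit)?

8

Hydrogens are implicit in SMILES; fill each atom to its normal valence:
  5 × C (aromatic): 1 H each → 5
  2 × C: 1 H each → 2
  1 × C (aromatic): no H
  1 × C: no H
  1 × O: 1 H
  1 × O: no H
  Total hydrogens = 8.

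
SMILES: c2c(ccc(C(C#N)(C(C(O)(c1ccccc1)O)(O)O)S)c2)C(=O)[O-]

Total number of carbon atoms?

The symbol for carbon appears 17 times in the SMILES. Lowercase c denotes aromatic carbon and counts toward C.

17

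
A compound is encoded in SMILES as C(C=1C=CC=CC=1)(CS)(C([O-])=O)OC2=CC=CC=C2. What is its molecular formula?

C15H13O3S-

Heavy atoms from the SMILES: 15 C, 3 O, 1 S.
Implicit hydrogens by atom environment:
  10 × C (aromatic): 1 H each → 10
  2 × C: no H
  2 × C (aromatic): no H
  2 × O: no H
  1 × C: 2 H
  1 × O (charge -1): no H
  1 × S: 1 H
  Total hydrogens = 13.
Net charge -1.
Molecular formula: C15H13O3S-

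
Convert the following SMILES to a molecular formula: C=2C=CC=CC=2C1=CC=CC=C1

Heavy atoms from the SMILES: 12 C.
Implicit hydrogens by atom environment:
  10 × C (aromatic): 1 H each → 10
  2 × C (aromatic): no H
  Total hydrogens = 10.
Molecular formula: C12H10

C12H10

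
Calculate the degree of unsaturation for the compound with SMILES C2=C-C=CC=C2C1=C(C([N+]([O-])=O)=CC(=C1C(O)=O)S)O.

10

Molecular formula from the SMILES: C13H9NO5S.
DoU = (2C + 2 + N − H − X)/2 = (2·13 + 2 + 1 − 9 − 0)/2 = 20/2 = 10.
(Structurally: 2 ring(s) + 8 π bond(s) = 10.)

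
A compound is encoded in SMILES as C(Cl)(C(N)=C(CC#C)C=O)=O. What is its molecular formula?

Heavy atoms from the SMILES: 7 C, 1 Cl, 1 N, 2 O.
Implicit hydrogens by atom environment:
  4 × C: no H
  2 × C: 1 H each → 2
  2 × O: no H
  1 × C: 2 H
  1 × Cl: no H
  1 × N: 2 H
  Total hydrogens = 6.
Molecular formula: C7H6ClNO2

C7H6ClNO2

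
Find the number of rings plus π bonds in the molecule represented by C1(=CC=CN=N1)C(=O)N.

5

Molecular formula from the SMILES: C5H5N3O.
DoU = (2C + 2 + N − H − X)/2 = (2·5 + 2 + 3 − 5 − 0)/2 = 10/2 = 5.
(Structurally: 1 ring(s) + 4 π bond(s) = 5.)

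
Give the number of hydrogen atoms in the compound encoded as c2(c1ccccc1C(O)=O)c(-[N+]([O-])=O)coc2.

Hydrogens are implicit in SMILES; fill each atom to its normal valence:
  6 × C (aromatic): 1 H each → 6
  4 × C (aromatic): no H
  2 × O: no H
  1 × C: no H
  1 × N (charge +1): no H
  1 × O: 1 H
  1 × O (aromatic): no H
  1 × O (charge -1): no H
  Total hydrogens = 7.

7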